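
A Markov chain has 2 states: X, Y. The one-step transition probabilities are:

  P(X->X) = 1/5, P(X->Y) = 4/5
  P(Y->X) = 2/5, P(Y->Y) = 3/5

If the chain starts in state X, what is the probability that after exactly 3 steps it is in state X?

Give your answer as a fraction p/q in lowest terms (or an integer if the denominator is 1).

Answer: 41/125

Derivation:
Computing P^3 by repeated multiplication:
P^1 =
  X: [1/5, 4/5]
  Y: [2/5, 3/5]
P^2 =
  X: [9/25, 16/25]
  Y: [8/25, 17/25]
P^3 =
  X: [41/125, 84/125]
  Y: [42/125, 83/125]

(P^3)[X -> X] = 41/125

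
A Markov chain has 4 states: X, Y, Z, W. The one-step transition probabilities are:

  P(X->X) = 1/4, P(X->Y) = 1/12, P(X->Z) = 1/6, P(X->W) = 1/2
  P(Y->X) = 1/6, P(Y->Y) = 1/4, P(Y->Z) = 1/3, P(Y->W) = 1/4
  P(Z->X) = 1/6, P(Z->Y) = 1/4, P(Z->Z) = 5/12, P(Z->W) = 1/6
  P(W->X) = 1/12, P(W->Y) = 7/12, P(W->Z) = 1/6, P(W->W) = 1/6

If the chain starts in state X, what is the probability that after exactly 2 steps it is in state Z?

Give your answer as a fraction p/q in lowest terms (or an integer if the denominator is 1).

Computing P^2 by repeated multiplication:
P^1 =
  X: [1/4, 1/12, 1/6, 1/2]
  Y: [1/6, 1/4, 1/3, 1/4]
  Z: [1/6, 1/4, 5/12, 1/6]
  W: [1/12, 7/12, 1/6, 1/6]
P^2 =
  X: [7/48, 3/8, 2/9, 37/144]
  Y: [23/144, 11/36, 7/24, 35/144]
  Z: [1/6, 5/18, 5/16, 35/144]
  W: [23/144, 7/24, 11/36, 35/144]

(P^2)[X -> Z] = 2/9

Answer: 2/9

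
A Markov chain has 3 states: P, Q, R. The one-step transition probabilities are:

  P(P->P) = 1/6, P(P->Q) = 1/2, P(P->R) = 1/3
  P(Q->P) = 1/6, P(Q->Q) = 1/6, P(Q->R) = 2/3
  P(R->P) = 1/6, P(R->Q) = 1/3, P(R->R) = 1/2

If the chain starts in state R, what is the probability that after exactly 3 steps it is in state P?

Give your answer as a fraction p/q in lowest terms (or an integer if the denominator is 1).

Computing P^3 by repeated multiplication:
P^1 =
  P: [1/6, 1/2, 1/3]
  Q: [1/6, 1/6, 2/3]
  R: [1/6, 1/3, 1/2]
P^2 =
  P: [1/6, 5/18, 5/9]
  Q: [1/6, 1/3, 1/2]
  R: [1/6, 11/36, 19/36]
P^3 =
  P: [1/6, 17/54, 14/27]
  Q: [1/6, 11/36, 19/36]
  R: [1/6, 67/216, 113/216]

(P^3)[R -> P] = 1/6

Answer: 1/6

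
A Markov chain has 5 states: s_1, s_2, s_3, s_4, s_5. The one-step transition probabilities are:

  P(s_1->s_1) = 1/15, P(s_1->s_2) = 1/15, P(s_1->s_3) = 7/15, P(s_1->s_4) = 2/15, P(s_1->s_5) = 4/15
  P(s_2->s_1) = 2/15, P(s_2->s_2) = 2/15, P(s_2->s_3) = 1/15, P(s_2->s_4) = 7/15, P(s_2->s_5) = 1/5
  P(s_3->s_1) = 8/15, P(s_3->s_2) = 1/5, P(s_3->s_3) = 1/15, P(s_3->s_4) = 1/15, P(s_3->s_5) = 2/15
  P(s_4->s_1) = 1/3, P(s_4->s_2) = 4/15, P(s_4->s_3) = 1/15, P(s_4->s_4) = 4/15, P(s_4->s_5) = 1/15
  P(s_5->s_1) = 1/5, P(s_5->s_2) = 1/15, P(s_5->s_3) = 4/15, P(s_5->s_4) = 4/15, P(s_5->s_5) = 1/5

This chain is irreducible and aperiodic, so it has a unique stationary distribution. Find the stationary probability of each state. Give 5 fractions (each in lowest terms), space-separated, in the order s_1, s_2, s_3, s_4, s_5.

The stationary distribution satisfies pi = pi * P, i.e.:
  pi_s_1 = 1/15*pi_s_1 + 2/15*pi_s_2 + 8/15*pi_s_3 + 1/3*pi_s_4 + 1/5*pi_s_5
  pi_s_2 = 1/15*pi_s_1 + 2/15*pi_s_2 + 1/5*pi_s_3 + 4/15*pi_s_4 + 1/15*pi_s_5
  pi_s_3 = 7/15*pi_s_1 + 1/15*pi_s_2 + 1/15*pi_s_3 + 1/15*pi_s_4 + 4/15*pi_s_5
  pi_s_4 = 2/15*pi_s_1 + 7/15*pi_s_2 + 1/15*pi_s_3 + 4/15*pi_s_4 + 4/15*pi_s_5
  pi_s_5 = 4/15*pi_s_1 + 1/5*pi_s_2 + 2/15*pi_s_3 + 1/15*pi_s_4 + 1/5*pi_s_5
with normalization: pi_s_1 + pi_s_2 + pi_s_3 + pi_s_4 + pi_s_5 = 1.

Using the first 4 balance equations plus normalization, the linear system A*pi = b is:
  [-14/15, 2/15, 8/15, 1/3, 1/5] . pi = 0
  [1/15, -13/15, 1/5, 4/15, 1/15] . pi = 0
  [7/15, 1/15, -14/15, 1/15, 4/15] . pi = 0
  [2/15, 7/15, 1/15, -11/15, 4/15] . pi = 0
  [1, 1, 1, 1, 1] . pi = 1

Solving yields:
  pi_s_1 = 4938/19477
  pi_s_2 = 8645/58431
  pi_s_3 = 11852/58431
  pi_s_4 = 12965/58431
  pi_s_5 = 3385/19477

Verification (pi * P):
  4938/19477*1/15 + 8645/58431*2/15 + 11852/58431*8/15 + 12965/58431*1/3 + 3385/19477*1/5 = 4938/19477 = pi_s_1  (ok)
  4938/19477*1/15 + 8645/58431*2/15 + 11852/58431*1/5 + 12965/58431*4/15 + 3385/19477*1/15 = 8645/58431 = pi_s_2  (ok)
  4938/19477*7/15 + 8645/58431*1/15 + 11852/58431*1/15 + 12965/58431*1/15 + 3385/19477*4/15 = 11852/58431 = pi_s_3  (ok)
  4938/19477*2/15 + 8645/58431*7/15 + 11852/58431*1/15 + 12965/58431*4/15 + 3385/19477*4/15 = 12965/58431 = pi_s_4  (ok)
  4938/19477*4/15 + 8645/58431*1/5 + 11852/58431*2/15 + 12965/58431*1/15 + 3385/19477*1/5 = 3385/19477 = pi_s_5  (ok)

Answer: 4938/19477 8645/58431 11852/58431 12965/58431 3385/19477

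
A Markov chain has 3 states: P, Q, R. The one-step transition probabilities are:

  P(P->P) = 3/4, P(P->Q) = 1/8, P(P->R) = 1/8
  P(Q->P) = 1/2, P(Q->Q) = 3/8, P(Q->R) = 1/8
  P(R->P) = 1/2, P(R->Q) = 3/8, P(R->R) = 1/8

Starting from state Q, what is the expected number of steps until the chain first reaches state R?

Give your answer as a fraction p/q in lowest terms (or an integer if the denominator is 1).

Let h_i = expected steps to first reach R from state i.
Boundary: h_R = 0.
First-step equations for the other states:
  h_P = 1 + 3/4*h_P + 1/8*h_Q + 1/8*h_R
  h_Q = 1 + 1/2*h_P + 3/8*h_Q + 1/8*h_R

Substituting h_R = 0 and rearranging gives the linear system (I - Q) h = 1:
  [1/4, -1/8] . (h_P, h_Q) = 1
  [-1/2, 5/8] . (h_P, h_Q) = 1

Solving yields:
  h_P = 8
  h_Q = 8

Starting state is Q, so the expected hitting time is h_Q = 8.

Answer: 8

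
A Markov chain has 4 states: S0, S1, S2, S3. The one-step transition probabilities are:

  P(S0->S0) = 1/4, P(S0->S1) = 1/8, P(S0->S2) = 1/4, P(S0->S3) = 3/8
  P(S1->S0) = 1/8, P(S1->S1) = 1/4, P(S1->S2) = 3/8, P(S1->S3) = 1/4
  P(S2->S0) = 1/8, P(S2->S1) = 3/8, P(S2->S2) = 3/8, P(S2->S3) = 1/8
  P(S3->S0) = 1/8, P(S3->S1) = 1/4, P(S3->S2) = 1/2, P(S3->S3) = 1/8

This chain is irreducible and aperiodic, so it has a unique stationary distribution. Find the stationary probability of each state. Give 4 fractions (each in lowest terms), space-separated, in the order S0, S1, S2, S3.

The stationary distribution satisfies pi = pi * P, i.e.:
  pi_S0 = 1/4*pi_S0 + 1/8*pi_S1 + 1/8*pi_S2 + 1/8*pi_S3
  pi_S1 = 1/8*pi_S0 + 1/4*pi_S1 + 3/8*pi_S2 + 1/4*pi_S3
  pi_S2 = 1/4*pi_S0 + 3/8*pi_S1 + 3/8*pi_S2 + 1/2*pi_S3
  pi_S3 = 3/8*pi_S0 + 1/4*pi_S1 + 1/8*pi_S2 + 1/8*pi_S3
with normalization: pi_S0 + pi_S1 + pi_S2 + pi_S3 = 1.

Using the first 3 balance equations plus normalization, the linear system A*pi = b is:
  [-3/4, 1/8, 1/8, 1/8] . pi = 0
  [1/8, -3/4, 3/8, 1/4] . pi = 0
  [1/4, 3/8, -5/8, 1/2] . pi = 0
  [1, 1, 1, 1] . pi = 1

Solving yields:
  pi_S0 = 1/7
  pi_S1 = 143/511
  pi_S2 = 195/511
  pi_S3 = 100/511

Verification (pi * P):
  1/7*1/4 + 143/511*1/8 + 195/511*1/8 + 100/511*1/8 = 1/7 = pi_S0  (ok)
  1/7*1/8 + 143/511*1/4 + 195/511*3/8 + 100/511*1/4 = 143/511 = pi_S1  (ok)
  1/7*1/4 + 143/511*3/8 + 195/511*3/8 + 100/511*1/2 = 195/511 = pi_S2  (ok)
  1/7*3/8 + 143/511*1/4 + 195/511*1/8 + 100/511*1/8 = 100/511 = pi_S3  (ok)

Answer: 1/7 143/511 195/511 100/511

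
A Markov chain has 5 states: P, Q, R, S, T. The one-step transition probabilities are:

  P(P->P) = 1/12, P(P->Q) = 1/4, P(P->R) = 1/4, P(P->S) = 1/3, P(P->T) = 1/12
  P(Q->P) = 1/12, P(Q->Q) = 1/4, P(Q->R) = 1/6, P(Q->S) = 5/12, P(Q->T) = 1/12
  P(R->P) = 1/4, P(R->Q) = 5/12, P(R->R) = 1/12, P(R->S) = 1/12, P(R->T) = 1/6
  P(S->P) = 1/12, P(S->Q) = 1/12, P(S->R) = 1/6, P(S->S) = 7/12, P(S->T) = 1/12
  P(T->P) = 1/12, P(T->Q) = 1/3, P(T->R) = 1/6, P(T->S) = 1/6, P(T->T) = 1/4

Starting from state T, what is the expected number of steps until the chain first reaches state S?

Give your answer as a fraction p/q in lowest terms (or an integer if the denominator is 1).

Let h_i = expected steps to first reach S from state i.
Boundary: h_S = 0.
First-step equations for the other states:
  h_P = 1 + 1/12*h_P + 1/4*h_Q + 1/4*h_R + 1/3*h_S + 1/12*h_T
  h_Q = 1 + 1/12*h_P + 1/4*h_Q + 1/6*h_R + 5/12*h_S + 1/12*h_T
  h_R = 1 + 1/4*h_P + 5/12*h_Q + 1/12*h_R + 1/12*h_S + 1/6*h_T
  h_T = 1 + 1/12*h_P + 1/3*h_Q + 1/6*h_R + 1/6*h_S + 1/4*h_T

Substituting h_S = 0 and rearranging gives the linear system (I - Q) h = 1:
  [11/12, -1/4, -1/4, -1/12] . (h_P, h_Q, h_R, h_T) = 1
  [-1/12, 3/4, -1/6, -1/12] . (h_P, h_Q, h_R, h_T) = 1
  [-1/4, -5/12, 11/12, -1/6] . (h_P, h_Q, h_R, h_T) = 1
  [-1/12, -1/3, -1/6, 3/4] . (h_P, h_Q, h_R, h_T) = 1

Solving yields:
  h_P = 20556/5993
  h_Q = 18480/5993
  h_R = 24912/5993
  h_T = 1848/461

Starting state is T, so the expected hitting time is h_T = 1848/461.

Answer: 1848/461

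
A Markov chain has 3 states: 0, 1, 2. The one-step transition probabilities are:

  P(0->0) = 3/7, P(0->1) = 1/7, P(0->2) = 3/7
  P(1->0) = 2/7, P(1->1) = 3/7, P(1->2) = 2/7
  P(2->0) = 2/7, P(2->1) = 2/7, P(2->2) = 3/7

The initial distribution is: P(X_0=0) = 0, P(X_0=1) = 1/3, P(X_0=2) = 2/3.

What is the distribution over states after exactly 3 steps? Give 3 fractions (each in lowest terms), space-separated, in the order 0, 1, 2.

Propagating the distribution step by step (d_{t+1} = d_t * P):
d_0 = (0=0, 1=1/3, 2=2/3)
  d_1[0] = 0*3/7 + 1/3*2/7 + 2/3*2/7 = 2/7
  d_1[1] = 0*1/7 + 1/3*3/7 + 2/3*2/7 = 1/3
  d_1[2] = 0*3/7 + 1/3*2/7 + 2/3*3/7 = 8/21
d_1 = (0=2/7, 1=1/3, 2=8/21)
  d_2[0] = 2/7*3/7 + 1/3*2/7 + 8/21*2/7 = 16/49
  d_2[1] = 2/7*1/7 + 1/3*3/7 + 8/21*2/7 = 43/147
  d_2[2] = 2/7*3/7 + 1/3*2/7 + 8/21*3/7 = 8/21
d_2 = (0=16/49, 1=43/147, 2=8/21)
  d_3[0] = 16/49*3/7 + 43/147*2/7 + 8/21*2/7 = 114/343
  d_3[1] = 16/49*1/7 + 43/147*3/7 + 8/21*2/7 = 289/1029
  d_3[2] = 16/49*3/7 + 43/147*2/7 + 8/21*3/7 = 398/1029
d_3 = (0=114/343, 1=289/1029, 2=398/1029)

Answer: 114/343 289/1029 398/1029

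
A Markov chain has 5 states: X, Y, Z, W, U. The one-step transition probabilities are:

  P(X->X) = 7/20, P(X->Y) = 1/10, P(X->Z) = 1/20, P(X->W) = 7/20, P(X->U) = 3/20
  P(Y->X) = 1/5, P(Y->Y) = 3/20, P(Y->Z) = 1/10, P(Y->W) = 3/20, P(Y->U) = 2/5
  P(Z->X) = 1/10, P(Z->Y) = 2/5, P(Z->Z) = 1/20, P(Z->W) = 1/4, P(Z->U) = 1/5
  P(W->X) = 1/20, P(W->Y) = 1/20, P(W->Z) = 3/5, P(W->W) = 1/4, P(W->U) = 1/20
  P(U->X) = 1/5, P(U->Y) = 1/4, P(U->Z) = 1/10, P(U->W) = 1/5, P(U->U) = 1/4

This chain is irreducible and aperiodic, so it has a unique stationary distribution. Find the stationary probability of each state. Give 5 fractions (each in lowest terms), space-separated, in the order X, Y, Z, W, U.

Answer: 25357/149410 28119/149410 29953/149410 7111/29882 15213/74705

Derivation:
The stationary distribution satisfies pi = pi * P, i.e.:
  pi_X = 7/20*pi_X + 1/5*pi_Y + 1/10*pi_Z + 1/20*pi_W + 1/5*pi_U
  pi_Y = 1/10*pi_X + 3/20*pi_Y + 2/5*pi_Z + 1/20*pi_W + 1/4*pi_U
  pi_Z = 1/20*pi_X + 1/10*pi_Y + 1/20*pi_Z + 3/5*pi_W + 1/10*pi_U
  pi_W = 7/20*pi_X + 3/20*pi_Y + 1/4*pi_Z + 1/4*pi_W + 1/5*pi_U
  pi_U = 3/20*pi_X + 2/5*pi_Y + 1/5*pi_Z + 1/20*pi_W + 1/4*pi_U
with normalization: pi_X + pi_Y + pi_Z + pi_W + pi_U = 1.

Using the first 4 balance equations plus normalization, the linear system A*pi = b is:
  [-13/20, 1/5, 1/10, 1/20, 1/5] . pi = 0
  [1/10, -17/20, 2/5, 1/20, 1/4] . pi = 0
  [1/20, 1/10, -19/20, 3/5, 1/10] . pi = 0
  [7/20, 3/20, 1/4, -3/4, 1/5] . pi = 0
  [1, 1, 1, 1, 1] . pi = 1

Solving yields:
  pi_X = 25357/149410
  pi_Y = 28119/149410
  pi_Z = 29953/149410
  pi_W = 7111/29882
  pi_U = 15213/74705

Verification (pi * P):
  25357/149410*7/20 + 28119/149410*1/5 + 29953/149410*1/10 + 7111/29882*1/20 + 15213/74705*1/5 = 25357/149410 = pi_X  (ok)
  25357/149410*1/10 + 28119/149410*3/20 + 29953/149410*2/5 + 7111/29882*1/20 + 15213/74705*1/4 = 28119/149410 = pi_Y  (ok)
  25357/149410*1/20 + 28119/149410*1/10 + 29953/149410*1/20 + 7111/29882*3/5 + 15213/74705*1/10 = 29953/149410 = pi_Z  (ok)
  25357/149410*7/20 + 28119/149410*3/20 + 29953/149410*1/4 + 7111/29882*1/4 + 15213/74705*1/5 = 7111/29882 = pi_W  (ok)
  25357/149410*3/20 + 28119/149410*2/5 + 29953/149410*1/5 + 7111/29882*1/20 + 15213/74705*1/4 = 15213/74705 = pi_U  (ok)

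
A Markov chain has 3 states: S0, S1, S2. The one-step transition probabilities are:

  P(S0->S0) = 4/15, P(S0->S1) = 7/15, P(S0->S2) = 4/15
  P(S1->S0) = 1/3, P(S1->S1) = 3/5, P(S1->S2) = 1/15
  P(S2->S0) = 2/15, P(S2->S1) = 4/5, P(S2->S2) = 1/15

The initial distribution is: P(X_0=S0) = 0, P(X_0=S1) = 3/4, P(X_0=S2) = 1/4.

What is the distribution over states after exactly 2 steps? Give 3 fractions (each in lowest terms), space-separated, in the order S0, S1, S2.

Answer: 271/900 259/450 37/300

Derivation:
Propagating the distribution step by step (d_{t+1} = d_t * P):
d_0 = (S0=0, S1=3/4, S2=1/4)
  d_1[S0] = 0*4/15 + 3/4*1/3 + 1/4*2/15 = 17/60
  d_1[S1] = 0*7/15 + 3/4*3/5 + 1/4*4/5 = 13/20
  d_1[S2] = 0*4/15 + 3/4*1/15 + 1/4*1/15 = 1/15
d_1 = (S0=17/60, S1=13/20, S2=1/15)
  d_2[S0] = 17/60*4/15 + 13/20*1/3 + 1/15*2/15 = 271/900
  d_2[S1] = 17/60*7/15 + 13/20*3/5 + 1/15*4/5 = 259/450
  d_2[S2] = 17/60*4/15 + 13/20*1/15 + 1/15*1/15 = 37/300
d_2 = (S0=271/900, S1=259/450, S2=37/300)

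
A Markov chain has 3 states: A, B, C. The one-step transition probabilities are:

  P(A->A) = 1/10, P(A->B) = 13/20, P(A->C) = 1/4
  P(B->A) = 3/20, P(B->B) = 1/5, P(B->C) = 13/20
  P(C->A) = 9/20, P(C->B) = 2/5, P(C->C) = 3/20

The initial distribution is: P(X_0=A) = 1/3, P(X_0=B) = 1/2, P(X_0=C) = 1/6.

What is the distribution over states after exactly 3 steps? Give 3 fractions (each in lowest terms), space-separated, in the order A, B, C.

Answer: 5867/24000 3151/8000 217/600

Derivation:
Propagating the distribution step by step (d_{t+1} = d_t * P):
d_0 = (A=1/3, B=1/2, C=1/6)
  d_1[A] = 1/3*1/10 + 1/2*3/20 + 1/6*9/20 = 11/60
  d_1[B] = 1/3*13/20 + 1/2*1/5 + 1/6*2/5 = 23/60
  d_1[C] = 1/3*1/4 + 1/2*13/20 + 1/6*3/20 = 13/30
d_1 = (A=11/60, B=23/60, C=13/30)
  d_2[A] = 11/60*1/10 + 23/60*3/20 + 13/30*9/20 = 13/48
  d_2[B] = 11/60*13/20 + 23/60*1/5 + 13/30*2/5 = 443/1200
  d_2[C] = 11/60*1/4 + 23/60*13/20 + 13/30*3/20 = 9/25
d_2 = (A=13/48, B=443/1200, C=9/25)
  d_3[A] = 13/48*1/10 + 443/1200*3/20 + 9/25*9/20 = 5867/24000
  d_3[B] = 13/48*13/20 + 443/1200*1/5 + 9/25*2/5 = 3151/8000
  d_3[C] = 13/48*1/4 + 443/1200*13/20 + 9/25*3/20 = 217/600
d_3 = (A=5867/24000, B=3151/8000, C=217/600)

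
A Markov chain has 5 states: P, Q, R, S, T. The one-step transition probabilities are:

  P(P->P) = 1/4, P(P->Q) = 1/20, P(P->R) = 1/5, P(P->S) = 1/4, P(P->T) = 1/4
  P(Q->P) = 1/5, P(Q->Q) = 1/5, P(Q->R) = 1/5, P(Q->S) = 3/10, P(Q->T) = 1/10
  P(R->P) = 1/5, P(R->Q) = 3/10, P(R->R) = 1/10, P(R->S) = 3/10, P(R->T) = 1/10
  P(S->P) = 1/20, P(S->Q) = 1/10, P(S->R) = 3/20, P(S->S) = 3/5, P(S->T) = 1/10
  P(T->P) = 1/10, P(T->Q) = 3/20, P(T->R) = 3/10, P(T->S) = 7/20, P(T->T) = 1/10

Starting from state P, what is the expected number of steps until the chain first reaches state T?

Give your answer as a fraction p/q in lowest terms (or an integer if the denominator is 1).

Let h_i = expected steps to first reach T from state i.
Boundary: h_T = 0.
First-step equations for the other states:
  h_P = 1 + 1/4*h_P + 1/20*h_Q + 1/5*h_R + 1/4*h_S + 1/4*h_T
  h_Q = 1 + 1/5*h_P + 1/5*h_Q + 1/5*h_R + 3/10*h_S + 1/10*h_T
  h_R = 1 + 1/5*h_P + 3/10*h_Q + 1/10*h_R + 3/10*h_S + 1/10*h_T
  h_S = 1 + 1/20*h_P + 1/10*h_Q + 3/20*h_R + 3/5*h_S + 1/10*h_T

Substituting h_T = 0 and rearranging gives the linear system (I - Q) h = 1:
  [3/4, -1/20, -1/5, -1/4] . (h_P, h_Q, h_R, h_S) = 1
  [-1/5, 4/5, -1/5, -3/10] . (h_P, h_Q, h_R, h_S) = 1
  [-1/5, -3/10, 9/10, -3/10] . (h_P, h_Q, h_R, h_S) = 1
  [-1/20, -1/10, -3/20, 2/5] . (h_P, h_Q, h_R, h_S) = 1

Solving yields:
  h_P = 221/32
  h_Q = 263/32
  h_R = 263/32
  h_S = 17/2

Starting state is P, so the expected hitting time is h_P = 221/32.

Answer: 221/32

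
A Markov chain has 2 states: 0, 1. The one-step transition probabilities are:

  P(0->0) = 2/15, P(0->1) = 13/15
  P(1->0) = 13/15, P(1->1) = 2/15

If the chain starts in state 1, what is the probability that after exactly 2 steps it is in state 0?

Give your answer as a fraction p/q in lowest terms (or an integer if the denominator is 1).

Answer: 52/225

Derivation:
Computing P^2 by repeated multiplication:
P^1 =
  0: [2/15, 13/15]
  1: [13/15, 2/15]
P^2 =
  0: [173/225, 52/225]
  1: [52/225, 173/225]

(P^2)[1 -> 0] = 52/225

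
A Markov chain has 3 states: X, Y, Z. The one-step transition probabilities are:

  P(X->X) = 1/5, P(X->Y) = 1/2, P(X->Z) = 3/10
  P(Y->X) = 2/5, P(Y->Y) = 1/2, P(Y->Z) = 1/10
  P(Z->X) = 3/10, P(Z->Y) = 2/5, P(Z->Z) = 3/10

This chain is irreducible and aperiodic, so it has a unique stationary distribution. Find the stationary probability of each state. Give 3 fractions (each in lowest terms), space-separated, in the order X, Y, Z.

The stationary distribution satisfies pi = pi * P, i.e.:
  pi_X = 1/5*pi_X + 2/5*pi_Y + 3/10*pi_Z
  pi_Y = 1/2*pi_X + 1/2*pi_Y + 2/5*pi_Z
  pi_Z = 3/10*pi_X + 1/10*pi_Y + 3/10*pi_Z
with normalization: pi_X + pi_Y + pi_Z = 1.

Using the first 2 balance equations plus normalization, the linear system A*pi = b is:
  [-4/5, 2/5, 3/10] . pi = 0
  [1/2, -1/2, 2/5] . pi = 0
  [1, 1, 1] . pi = 1

Solving yields:
  pi_X = 31/98
  pi_Y = 47/98
  pi_Z = 10/49

Verification (pi * P):
  31/98*1/5 + 47/98*2/5 + 10/49*3/10 = 31/98 = pi_X  (ok)
  31/98*1/2 + 47/98*1/2 + 10/49*2/5 = 47/98 = pi_Y  (ok)
  31/98*3/10 + 47/98*1/10 + 10/49*3/10 = 10/49 = pi_Z  (ok)

Answer: 31/98 47/98 10/49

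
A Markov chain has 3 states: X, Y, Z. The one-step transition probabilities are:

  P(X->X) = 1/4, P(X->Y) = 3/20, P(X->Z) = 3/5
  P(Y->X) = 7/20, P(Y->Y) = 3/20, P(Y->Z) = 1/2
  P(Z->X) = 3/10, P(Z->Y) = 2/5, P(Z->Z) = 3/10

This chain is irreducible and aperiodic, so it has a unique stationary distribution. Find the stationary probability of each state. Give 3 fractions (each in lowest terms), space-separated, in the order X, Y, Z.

Answer: 79/265 69/265 117/265

Derivation:
The stationary distribution satisfies pi = pi * P, i.e.:
  pi_X = 1/4*pi_X + 7/20*pi_Y + 3/10*pi_Z
  pi_Y = 3/20*pi_X + 3/20*pi_Y + 2/5*pi_Z
  pi_Z = 3/5*pi_X + 1/2*pi_Y + 3/10*pi_Z
with normalization: pi_X + pi_Y + pi_Z = 1.

Using the first 2 balance equations plus normalization, the linear system A*pi = b is:
  [-3/4, 7/20, 3/10] . pi = 0
  [3/20, -17/20, 2/5] . pi = 0
  [1, 1, 1] . pi = 1

Solving yields:
  pi_X = 79/265
  pi_Y = 69/265
  pi_Z = 117/265

Verification (pi * P):
  79/265*1/4 + 69/265*7/20 + 117/265*3/10 = 79/265 = pi_X  (ok)
  79/265*3/20 + 69/265*3/20 + 117/265*2/5 = 69/265 = pi_Y  (ok)
  79/265*3/5 + 69/265*1/2 + 117/265*3/10 = 117/265 = pi_Z  (ok)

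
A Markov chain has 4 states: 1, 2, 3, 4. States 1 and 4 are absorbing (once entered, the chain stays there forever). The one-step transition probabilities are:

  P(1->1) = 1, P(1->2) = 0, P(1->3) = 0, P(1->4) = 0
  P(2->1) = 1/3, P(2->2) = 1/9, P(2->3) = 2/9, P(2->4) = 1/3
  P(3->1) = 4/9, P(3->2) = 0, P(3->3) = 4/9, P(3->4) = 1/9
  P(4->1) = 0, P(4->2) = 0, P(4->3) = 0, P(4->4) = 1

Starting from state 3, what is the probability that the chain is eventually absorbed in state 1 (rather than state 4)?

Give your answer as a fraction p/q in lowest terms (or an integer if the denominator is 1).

Answer: 4/5

Derivation:
Let a_i = P(absorbed in 1 | start in state i).
Boundary conditions: a_1 = 1, a_4 = 0.
For each transient state i, a_i = sum_j P(i->j) * a_j:
  a_2 = 1/3*a_1 + 1/9*a_2 + 2/9*a_3 + 1/3*a_4
  a_3 = 4/9*a_1 + 0*a_2 + 4/9*a_3 + 1/9*a_4

Substituting a_1 = 1 and a_4 = 0, rearrange to (I - Q) a = r where r[i] = P(i -> 1):
  [8/9, -2/9] . (a_2, a_3) = 1/3
  [0, 5/9] . (a_2, a_3) = 4/9

Solving yields:
  a_2 = 23/40
  a_3 = 4/5

Starting state is 3, so the absorption probability is a_3 = 4/5.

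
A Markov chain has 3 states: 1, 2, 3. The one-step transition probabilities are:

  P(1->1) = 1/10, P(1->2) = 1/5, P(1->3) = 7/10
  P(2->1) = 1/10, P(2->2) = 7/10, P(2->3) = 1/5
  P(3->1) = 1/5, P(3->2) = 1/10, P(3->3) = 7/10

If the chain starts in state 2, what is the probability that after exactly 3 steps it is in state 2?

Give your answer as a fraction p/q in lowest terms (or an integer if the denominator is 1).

Computing P^3 by repeated multiplication:
P^1 =
  1: [1/10, 1/5, 7/10]
  2: [1/10, 7/10, 1/5]
  3: [1/5, 1/10, 7/10]
P^2 =
  1: [17/100, 23/100, 3/5]
  2: [3/25, 53/100, 7/20]
  3: [17/100, 9/50, 13/20]
P^3 =
  1: [4/25, 51/200, 117/200]
  2: [27/200, 43/100, 87/200]
  3: [33/200, 9/40, 61/100]

(P^3)[2 -> 2] = 43/100

Answer: 43/100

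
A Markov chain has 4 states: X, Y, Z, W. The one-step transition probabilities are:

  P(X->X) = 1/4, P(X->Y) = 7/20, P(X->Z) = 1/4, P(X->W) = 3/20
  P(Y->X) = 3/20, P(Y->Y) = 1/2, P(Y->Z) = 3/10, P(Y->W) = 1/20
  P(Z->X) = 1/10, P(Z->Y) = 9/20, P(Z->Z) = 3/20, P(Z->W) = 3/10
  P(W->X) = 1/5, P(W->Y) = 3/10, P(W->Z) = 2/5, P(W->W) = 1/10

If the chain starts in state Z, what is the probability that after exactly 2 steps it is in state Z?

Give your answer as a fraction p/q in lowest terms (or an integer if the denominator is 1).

Computing P^2 by repeated multiplication:
P^1 =
  X: [1/4, 7/20, 1/4, 3/20]
  Y: [3/20, 1/2, 3/10, 1/20]
  Z: [1/10, 9/20, 3/20, 3/10]
  W: [1/5, 3/10, 2/5, 1/10]
P^2 =
  X: [17/100, 21/50, 53/200, 29/200]
  Y: [61/400, 181/400, 101/400, 57/400]
  Z: [67/400, 167/400, 121/400, 9/80]
  W: [31/200, 43/100, 6/25, 7/40]

(P^2)[Z -> Z] = 121/400

Answer: 121/400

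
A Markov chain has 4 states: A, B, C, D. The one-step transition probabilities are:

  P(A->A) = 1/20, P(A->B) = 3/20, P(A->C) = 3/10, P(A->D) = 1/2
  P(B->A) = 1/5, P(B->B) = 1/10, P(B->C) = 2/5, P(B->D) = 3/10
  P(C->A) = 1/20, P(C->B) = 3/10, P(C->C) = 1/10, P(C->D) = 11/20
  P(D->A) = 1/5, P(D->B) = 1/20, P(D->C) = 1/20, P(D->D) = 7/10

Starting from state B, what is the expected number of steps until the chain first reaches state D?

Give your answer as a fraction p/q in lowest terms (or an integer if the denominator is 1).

Answer: 740/297

Derivation:
Let h_i = expected steps to first reach D from state i.
Boundary: h_D = 0.
First-step equations for the other states:
  h_A = 1 + 1/20*h_A + 3/20*h_B + 3/10*h_C + 1/2*h_D
  h_B = 1 + 1/5*h_A + 1/10*h_B + 2/5*h_C + 3/10*h_D
  h_C = 1 + 1/20*h_A + 3/10*h_B + 1/10*h_C + 11/20*h_D

Substituting h_D = 0 and rearranging gives the linear system (I - Q) h = 1:
  [19/20, -3/20, -3/10] . (h_A, h_B, h_C) = 1
  [-1/5, 9/10, -2/5] . (h_A, h_B, h_C) = 1
  [-1/20, -3/10, 9/10] . (h_A, h_B, h_C) = 1

Solving yields:
  h_A = 415/198
  h_B = 740/297
  h_C = 815/396

Starting state is B, so the expected hitting time is h_B = 740/297.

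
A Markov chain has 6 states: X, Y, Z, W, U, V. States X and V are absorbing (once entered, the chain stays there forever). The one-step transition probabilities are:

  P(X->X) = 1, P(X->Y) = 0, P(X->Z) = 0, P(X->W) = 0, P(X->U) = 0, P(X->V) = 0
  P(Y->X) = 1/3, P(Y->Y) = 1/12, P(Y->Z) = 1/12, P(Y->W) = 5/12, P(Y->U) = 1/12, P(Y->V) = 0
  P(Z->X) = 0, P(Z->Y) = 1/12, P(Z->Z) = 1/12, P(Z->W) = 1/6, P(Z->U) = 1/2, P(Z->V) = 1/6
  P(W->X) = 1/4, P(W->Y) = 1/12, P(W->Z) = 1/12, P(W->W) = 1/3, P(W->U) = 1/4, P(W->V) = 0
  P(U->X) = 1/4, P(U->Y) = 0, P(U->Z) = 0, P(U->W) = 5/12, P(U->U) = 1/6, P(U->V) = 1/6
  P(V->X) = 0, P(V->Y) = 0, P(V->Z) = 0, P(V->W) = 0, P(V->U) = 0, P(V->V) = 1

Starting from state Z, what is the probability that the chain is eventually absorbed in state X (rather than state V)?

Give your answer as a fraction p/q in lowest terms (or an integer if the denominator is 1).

Let a_i = P(absorbed in X | start in state i).
Boundary conditions: a_X = 1, a_V = 0.
For each transient state i, a_i = sum_j P(i->j) * a_j:
  a_Y = 1/3*a_X + 1/12*a_Y + 1/12*a_Z + 5/12*a_W + 1/12*a_U + 0*a_V
  a_Z = 0*a_X + 1/12*a_Y + 1/12*a_Z + 1/6*a_W + 1/2*a_U + 1/6*a_V
  a_W = 1/4*a_X + 1/12*a_Y + 1/12*a_Z + 1/3*a_W + 1/4*a_U + 0*a_V
  a_U = 1/4*a_X + 0*a_Y + 0*a_Z + 5/12*a_W + 1/6*a_U + 1/6*a_V

Substituting a_X = 1 and a_V = 0, rearrange to (I - Q) a = r where r[i] = P(i -> X):
  [11/12, -1/12, -5/12, -1/12] . (a_Y, a_Z, a_W, a_U) = 1/3
  [-1/12, 11/12, -1/6, -1/2] . (a_Y, a_Z, a_W, a_U) = 0
  [-1/12, -1/12, 2/3, -1/4] . (a_Y, a_Z, a_W, a_U) = 1/4
  [0, 0, -5/12, 5/6] . (a_Y, a_Z, a_W, a_U) = 1/4

Solving yields:
  a_Y = 563/654
  a_Z = 2021/3270
  a_W = 451/545
  a_U = 389/545

Starting state is Z, so the absorption probability is a_Z = 2021/3270.

Answer: 2021/3270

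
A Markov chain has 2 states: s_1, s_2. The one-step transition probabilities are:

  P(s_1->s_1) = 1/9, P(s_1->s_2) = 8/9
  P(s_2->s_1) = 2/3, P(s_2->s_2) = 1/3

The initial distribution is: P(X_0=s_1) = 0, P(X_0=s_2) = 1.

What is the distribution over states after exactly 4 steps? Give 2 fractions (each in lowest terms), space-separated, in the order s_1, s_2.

Answer: 848/2187 1339/2187

Derivation:
Propagating the distribution step by step (d_{t+1} = d_t * P):
d_0 = (s_1=0, s_2=1)
  d_1[s_1] = 0*1/9 + 1*2/3 = 2/3
  d_1[s_2] = 0*8/9 + 1*1/3 = 1/3
d_1 = (s_1=2/3, s_2=1/3)
  d_2[s_1] = 2/3*1/9 + 1/3*2/3 = 8/27
  d_2[s_2] = 2/3*8/9 + 1/3*1/3 = 19/27
d_2 = (s_1=8/27, s_2=19/27)
  d_3[s_1] = 8/27*1/9 + 19/27*2/3 = 122/243
  d_3[s_2] = 8/27*8/9 + 19/27*1/3 = 121/243
d_3 = (s_1=122/243, s_2=121/243)
  d_4[s_1] = 122/243*1/9 + 121/243*2/3 = 848/2187
  d_4[s_2] = 122/243*8/9 + 121/243*1/3 = 1339/2187
d_4 = (s_1=848/2187, s_2=1339/2187)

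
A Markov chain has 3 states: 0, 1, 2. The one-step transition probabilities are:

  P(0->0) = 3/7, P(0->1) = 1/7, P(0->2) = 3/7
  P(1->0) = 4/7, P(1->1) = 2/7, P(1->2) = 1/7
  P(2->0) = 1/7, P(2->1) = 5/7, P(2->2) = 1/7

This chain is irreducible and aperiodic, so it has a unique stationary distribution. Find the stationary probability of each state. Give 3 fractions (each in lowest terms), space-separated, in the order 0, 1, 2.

Answer: 25/62 21/62 8/31

Derivation:
The stationary distribution satisfies pi = pi * P, i.e.:
  pi_0 = 3/7*pi_0 + 4/7*pi_1 + 1/7*pi_2
  pi_1 = 1/7*pi_0 + 2/7*pi_1 + 5/7*pi_2
  pi_2 = 3/7*pi_0 + 1/7*pi_1 + 1/7*pi_2
with normalization: pi_0 + pi_1 + pi_2 = 1.

Using the first 2 balance equations plus normalization, the linear system A*pi = b is:
  [-4/7, 4/7, 1/7] . pi = 0
  [1/7, -5/7, 5/7] . pi = 0
  [1, 1, 1] . pi = 1

Solving yields:
  pi_0 = 25/62
  pi_1 = 21/62
  pi_2 = 8/31

Verification (pi * P):
  25/62*3/7 + 21/62*4/7 + 8/31*1/7 = 25/62 = pi_0  (ok)
  25/62*1/7 + 21/62*2/7 + 8/31*5/7 = 21/62 = pi_1  (ok)
  25/62*3/7 + 21/62*1/7 + 8/31*1/7 = 8/31 = pi_2  (ok)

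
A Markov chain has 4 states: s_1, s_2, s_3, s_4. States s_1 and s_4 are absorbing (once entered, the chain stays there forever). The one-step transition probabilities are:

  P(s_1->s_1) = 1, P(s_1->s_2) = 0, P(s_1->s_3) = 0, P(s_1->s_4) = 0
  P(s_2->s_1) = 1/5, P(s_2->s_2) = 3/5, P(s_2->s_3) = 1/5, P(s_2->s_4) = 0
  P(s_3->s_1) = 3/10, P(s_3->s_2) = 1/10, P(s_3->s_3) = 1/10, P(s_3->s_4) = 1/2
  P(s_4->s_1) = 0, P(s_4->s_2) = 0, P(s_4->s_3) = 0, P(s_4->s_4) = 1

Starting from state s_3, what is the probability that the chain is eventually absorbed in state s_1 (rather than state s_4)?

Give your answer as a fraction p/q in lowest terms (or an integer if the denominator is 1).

Answer: 7/17

Derivation:
Let a_i = P(absorbed in s_1 | start in state i).
Boundary conditions: a_s_1 = 1, a_s_4 = 0.
For each transient state i, a_i = sum_j P(i->j) * a_j:
  a_s_2 = 1/5*a_s_1 + 3/5*a_s_2 + 1/5*a_s_3 + 0*a_s_4
  a_s_3 = 3/10*a_s_1 + 1/10*a_s_2 + 1/10*a_s_3 + 1/2*a_s_4

Substituting a_s_1 = 1 and a_s_4 = 0, rearrange to (I - Q) a = r where r[i] = P(i -> s_1):
  [2/5, -1/5] . (a_s_2, a_s_3) = 1/5
  [-1/10, 9/10] . (a_s_2, a_s_3) = 3/10

Solving yields:
  a_s_2 = 12/17
  a_s_3 = 7/17

Starting state is s_3, so the absorption probability is a_s_3 = 7/17.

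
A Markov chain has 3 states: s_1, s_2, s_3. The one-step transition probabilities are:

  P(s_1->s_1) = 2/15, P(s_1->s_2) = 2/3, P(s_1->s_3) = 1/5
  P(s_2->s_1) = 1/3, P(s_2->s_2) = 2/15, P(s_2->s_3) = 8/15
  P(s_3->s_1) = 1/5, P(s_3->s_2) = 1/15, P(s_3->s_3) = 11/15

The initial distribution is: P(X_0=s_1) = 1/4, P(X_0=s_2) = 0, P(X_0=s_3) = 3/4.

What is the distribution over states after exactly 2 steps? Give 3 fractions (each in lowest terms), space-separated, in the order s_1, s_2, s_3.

Propagating the distribution step by step (d_{t+1} = d_t * P):
d_0 = (s_1=1/4, s_2=0, s_3=3/4)
  d_1[s_1] = 1/4*2/15 + 0*1/3 + 3/4*1/5 = 11/60
  d_1[s_2] = 1/4*2/3 + 0*2/15 + 3/4*1/15 = 13/60
  d_1[s_3] = 1/4*1/5 + 0*8/15 + 3/4*11/15 = 3/5
d_1 = (s_1=11/60, s_2=13/60, s_3=3/5)
  d_2[s_1] = 11/60*2/15 + 13/60*1/3 + 3/5*1/5 = 13/60
  d_2[s_2] = 11/60*2/3 + 13/60*2/15 + 3/5*1/15 = 43/225
  d_2[s_3] = 11/60*1/5 + 13/60*8/15 + 3/5*11/15 = 533/900
d_2 = (s_1=13/60, s_2=43/225, s_3=533/900)

Answer: 13/60 43/225 533/900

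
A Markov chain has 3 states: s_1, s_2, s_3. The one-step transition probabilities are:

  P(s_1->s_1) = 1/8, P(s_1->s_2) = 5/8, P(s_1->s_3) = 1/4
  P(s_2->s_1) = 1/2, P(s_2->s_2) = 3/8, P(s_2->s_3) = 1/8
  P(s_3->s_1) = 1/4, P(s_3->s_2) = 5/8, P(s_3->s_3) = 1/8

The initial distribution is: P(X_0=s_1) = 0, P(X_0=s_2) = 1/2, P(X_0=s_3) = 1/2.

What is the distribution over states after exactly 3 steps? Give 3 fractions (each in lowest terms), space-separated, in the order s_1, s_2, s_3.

Answer: 171/512 1/2 85/512

Derivation:
Propagating the distribution step by step (d_{t+1} = d_t * P):
d_0 = (s_1=0, s_2=1/2, s_3=1/2)
  d_1[s_1] = 0*1/8 + 1/2*1/2 + 1/2*1/4 = 3/8
  d_1[s_2] = 0*5/8 + 1/2*3/8 + 1/2*5/8 = 1/2
  d_1[s_3] = 0*1/4 + 1/2*1/8 + 1/2*1/8 = 1/8
d_1 = (s_1=3/8, s_2=1/2, s_3=1/8)
  d_2[s_1] = 3/8*1/8 + 1/2*1/2 + 1/8*1/4 = 21/64
  d_2[s_2] = 3/8*5/8 + 1/2*3/8 + 1/8*5/8 = 1/2
  d_2[s_3] = 3/8*1/4 + 1/2*1/8 + 1/8*1/8 = 11/64
d_2 = (s_1=21/64, s_2=1/2, s_3=11/64)
  d_3[s_1] = 21/64*1/8 + 1/2*1/2 + 11/64*1/4 = 171/512
  d_3[s_2] = 21/64*5/8 + 1/2*3/8 + 11/64*5/8 = 1/2
  d_3[s_3] = 21/64*1/4 + 1/2*1/8 + 11/64*1/8 = 85/512
d_3 = (s_1=171/512, s_2=1/2, s_3=85/512)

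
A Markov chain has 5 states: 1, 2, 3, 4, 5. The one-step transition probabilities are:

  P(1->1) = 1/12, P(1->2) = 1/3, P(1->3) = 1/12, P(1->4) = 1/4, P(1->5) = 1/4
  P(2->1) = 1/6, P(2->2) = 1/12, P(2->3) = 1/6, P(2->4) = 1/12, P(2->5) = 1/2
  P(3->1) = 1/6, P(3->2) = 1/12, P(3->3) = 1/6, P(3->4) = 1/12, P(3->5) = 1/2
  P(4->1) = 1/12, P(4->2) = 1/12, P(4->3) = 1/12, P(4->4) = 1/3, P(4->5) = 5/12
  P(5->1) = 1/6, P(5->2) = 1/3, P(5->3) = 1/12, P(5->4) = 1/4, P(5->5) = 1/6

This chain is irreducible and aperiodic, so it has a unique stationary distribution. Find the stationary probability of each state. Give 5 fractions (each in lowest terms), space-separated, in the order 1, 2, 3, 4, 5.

The stationary distribution satisfies pi = pi * P, i.e.:
  pi_1 = 1/12*pi_1 + 1/6*pi_2 + 1/6*pi_3 + 1/12*pi_4 + 1/6*pi_5
  pi_2 = 1/3*pi_1 + 1/12*pi_2 + 1/12*pi_3 + 1/12*pi_4 + 1/3*pi_5
  pi_3 = 1/12*pi_1 + 1/6*pi_2 + 1/6*pi_3 + 1/12*pi_4 + 1/12*pi_5
  pi_4 = 1/4*pi_1 + 1/12*pi_2 + 1/12*pi_3 + 1/3*pi_4 + 1/4*pi_5
  pi_5 = 1/4*pi_1 + 1/2*pi_2 + 1/2*pi_3 + 5/12*pi_4 + 1/6*pi_5
with normalization: pi_1 + pi_2 + pi_3 + pi_4 + pi_5 = 1.

Using the first 4 balance equations plus normalization, the linear system A*pi = b is:
  [-11/12, 1/6, 1/6, 1/12, 1/6] . pi = 0
  [1/3, -11/12, 1/12, 1/12, 1/3] . pi = 0
  [1/12, 1/6, -5/6, 1/12, 1/12] . pi = 0
  [1/4, 1/12, 1/12, -2/3, 1/4] . pi = 0
  [1, 1, 1, 1, 1] . pi = 1

Solving yields:
  pi_1 = 66/481
  pi_2 = 179/888
  pi_3 = 97/888
  pi_4 = 8/37
  pi_5 = 323/962

Verification (pi * P):
  66/481*1/12 + 179/888*1/6 + 97/888*1/6 + 8/37*1/12 + 323/962*1/6 = 66/481 = pi_1  (ok)
  66/481*1/3 + 179/888*1/12 + 97/888*1/12 + 8/37*1/12 + 323/962*1/3 = 179/888 = pi_2  (ok)
  66/481*1/12 + 179/888*1/6 + 97/888*1/6 + 8/37*1/12 + 323/962*1/12 = 97/888 = pi_3  (ok)
  66/481*1/4 + 179/888*1/12 + 97/888*1/12 + 8/37*1/3 + 323/962*1/4 = 8/37 = pi_4  (ok)
  66/481*1/4 + 179/888*1/2 + 97/888*1/2 + 8/37*5/12 + 323/962*1/6 = 323/962 = pi_5  (ok)

Answer: 66/481 179/888 97/888 8/37 323/962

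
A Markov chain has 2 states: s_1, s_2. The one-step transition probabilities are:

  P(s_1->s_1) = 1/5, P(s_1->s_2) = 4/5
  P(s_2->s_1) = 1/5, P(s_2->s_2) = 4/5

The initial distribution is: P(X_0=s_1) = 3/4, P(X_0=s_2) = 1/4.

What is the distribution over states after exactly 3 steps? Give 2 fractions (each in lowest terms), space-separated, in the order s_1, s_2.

Answer: 1/5 4/5

Derivation:
Propagating the distribution step by step (d_{t+1} = d_t * P):
d_0 = (s_1=3/4, s_2=1/4)
  d_1[s_1] = 3/4*1/5 + 1/4*1/5 = 1/5
  d_1[s_2] = 3/4*4/5 + 1/4*4/5 = 4/5
d_1 = (s_1=1/5, s_2=4/5)
  d_2[s_1] = 1/5*1/5 + 4/5*1/5 = 1/5
  d_2[s_2] = 1/5*4/5 + 4/5*4/5 = 4/5
d_2 = (s_1=1/5, s_2=4/5)
  d_3[s_1] = 1/5*1/5 + 4/5*1/5 = 1/5
  d_3[s_2] = 1/5*4/5 + 4/5*4/5 = 4/5
d_3 = (s_1=1/5, s_2=4/5)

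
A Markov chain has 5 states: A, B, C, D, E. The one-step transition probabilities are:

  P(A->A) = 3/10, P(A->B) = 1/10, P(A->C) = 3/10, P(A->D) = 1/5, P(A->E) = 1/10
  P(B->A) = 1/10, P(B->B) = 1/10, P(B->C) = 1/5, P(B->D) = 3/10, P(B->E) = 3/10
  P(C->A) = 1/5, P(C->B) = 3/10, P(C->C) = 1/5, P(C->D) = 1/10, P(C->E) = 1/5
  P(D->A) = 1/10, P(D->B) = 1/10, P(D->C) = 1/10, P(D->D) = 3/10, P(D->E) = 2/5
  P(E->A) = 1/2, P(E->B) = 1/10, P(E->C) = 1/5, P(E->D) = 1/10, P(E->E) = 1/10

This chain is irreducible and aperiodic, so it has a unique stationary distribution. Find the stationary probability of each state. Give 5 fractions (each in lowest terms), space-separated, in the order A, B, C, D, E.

The stationary distribution satisfies pi = pi * P, i.e.:
  pi_A = 3/10*pi_A + 1/10*pi_B + 1/5*pi_C + 1/10*pi_D + 1/2*pi_E
  pi_B = 1/10*pi_A + 1/10*pi_B + 3/10*pi_C + 1/10*pi_D + 1/10*pi_E
  pi_C = 3/10*pi_A + 1/5*pi_B + 1/5*pi_C + 1/10*pi_D + 1/5*pi_E
  pi_D = 1/5*pi_A + 3/10*pi_B + 1/10*pi_C + 3/10*pi_D + 1/10*pi_E
  pi_E = 1/10*pi_A + 3/10*pi_B + 1/5*pi_C + 2/5*pi_D + 1/10*pi_E
with normalization: pi_A + pi_B + pi_C + pi_D + pi_E = 1.

Using the first 4 balance equations plus normalization, the linear system A*pi = b is:
  [-7/10, 1/10, 1/5, 1/10, 1/2] . pi = 0
  [1/10, -9/10, 3/10, 1/10, 1/10] . pi = 0
  [3/10, 1/5, -4/5, 1/10, 1/5] . pi = 0
  [1/5, 3/10, 1/10, -7/10, 1/10] . pi = 0
  [1, 1, 1, 1, 1] . pi = 1

Solving yields:
  pi_A = 1312/5165
  pi_B = 1459/10330
  pi_C = 213/1033
  pi_D = 992/5165
  pi_E = 2133/10330

Verification (pi * P):
  1312/5165*3/10 + 1459/10330*1/10 + 213/1033*1/5 + 992/5165*1/10 + 2133/10330*1/2 = 1312/5165 = pi_A  (ok)
  1312/5165*1/10 + 1459/10330*1/10 + 213/1033*3/10 + 992/5165*1/10 + 2133/10330*1/10 = 1459/10330 = pi_B  (ok)
  1312/5165*3/10 + 1459/10330*1/5 + 213/1033*1/5 + 992/5165*1/10 + 2133/10330*1/5 = 213/1033 = pi_C  (ok)
  1312/5165*1/5 + 1459/10330*3/10 + 213/1033*1/10 + 992/5165*3/10 + 2133/10330*1/10 = 992/5165 = pi_D  (ok)
  1312/5165*1/10 + 1459/10330*3/10 + 213/1033*1/5 + 992/5165*2/5 + 2133/10330*1/10 = 2133/10330 = pi_E  (ok)

Answer: 1312/5165 1459/10330 213/1033 992/5165 2133/10330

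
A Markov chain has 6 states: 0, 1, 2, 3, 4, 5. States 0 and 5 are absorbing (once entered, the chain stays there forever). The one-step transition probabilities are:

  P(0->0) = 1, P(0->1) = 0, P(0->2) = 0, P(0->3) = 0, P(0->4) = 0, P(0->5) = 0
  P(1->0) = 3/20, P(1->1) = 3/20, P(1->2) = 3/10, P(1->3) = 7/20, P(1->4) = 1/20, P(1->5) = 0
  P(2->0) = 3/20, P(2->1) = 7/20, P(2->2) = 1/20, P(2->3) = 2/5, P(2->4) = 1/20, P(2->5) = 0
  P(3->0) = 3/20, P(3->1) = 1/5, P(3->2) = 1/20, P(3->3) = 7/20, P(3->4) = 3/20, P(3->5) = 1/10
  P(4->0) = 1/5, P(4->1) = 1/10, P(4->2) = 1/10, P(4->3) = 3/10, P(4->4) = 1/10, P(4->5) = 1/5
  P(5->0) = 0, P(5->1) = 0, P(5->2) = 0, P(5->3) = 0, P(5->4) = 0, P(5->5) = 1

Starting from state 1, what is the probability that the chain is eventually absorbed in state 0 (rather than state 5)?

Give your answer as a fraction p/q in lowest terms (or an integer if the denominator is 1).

Let a_i = P(absorbed in 0 | start in state i).
Boundary conditions: a_0 = 1, a_5 = 0.
For each transient state i, a_i = sum_j P(i->j) * a_j:
  a_1 = 3/20*a_0 + 3/20*a_1 + 3/10*a_2 + 7/20*a_3 + 1/20*a_4 + 0*a_5
  a_2 = 3/20*a_0 + 7/20*a_1 + 1/20*a_2 + 2/5*a_3 + 1/20*a_4 + 0*a_5
  a_3 = 3/20*a_0 + 1/5*a_1 + 1/20*a_2 + 7/20*a_3 + 3/20*a_4 + 1/10*a_5
  a_4 = 1/5*a_0 + 1/10*a_1 + 1/10*a_2 + 3/10*a_3 + 1/10*a_4 + 1/5*a_5

Substituting a_0 = 1 and a_5 = 0, rearrange to (I - Q) a = r where r[i] = P(i -> 0):
  [17/20, -3/10, -7/20, -1/20] . (a_1, a_2, a_3, a_4) = 3/20
  [-7/20, 19/20, -2/5, -1/20] . (a_1, a_2, a_3, a_4) = 3/20
  [-1/5, -1/20, 13/20, -3/20] . (a_1, a_2, a_3, a_4) = 3/20
  [-1/10, -1/10, -3/10, 9/10] . (a_1, a_2, a_3, a_4) = 1/5

Solving yields:
  a_1 = 14913/20057
  a_2 = 14843/20057
  a_3 = 13163/20057
  a_4 = 12151/20057

Starting state is 1, so the absorption probability is a_1 = 14913/20057.

Answer: 14913/20057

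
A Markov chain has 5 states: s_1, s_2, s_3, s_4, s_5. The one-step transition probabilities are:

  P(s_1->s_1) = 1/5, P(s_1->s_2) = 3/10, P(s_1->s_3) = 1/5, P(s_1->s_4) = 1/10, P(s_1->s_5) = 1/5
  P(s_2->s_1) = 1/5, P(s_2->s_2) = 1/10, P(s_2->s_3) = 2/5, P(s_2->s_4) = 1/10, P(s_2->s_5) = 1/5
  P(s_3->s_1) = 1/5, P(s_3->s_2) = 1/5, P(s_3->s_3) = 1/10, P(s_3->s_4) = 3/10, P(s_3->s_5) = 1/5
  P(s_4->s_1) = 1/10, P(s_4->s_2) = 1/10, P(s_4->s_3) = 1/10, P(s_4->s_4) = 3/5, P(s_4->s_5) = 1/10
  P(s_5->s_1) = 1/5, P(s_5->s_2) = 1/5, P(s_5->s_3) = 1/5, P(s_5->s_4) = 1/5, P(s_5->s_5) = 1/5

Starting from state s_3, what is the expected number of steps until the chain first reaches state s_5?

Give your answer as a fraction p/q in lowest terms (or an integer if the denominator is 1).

Answer: 6

Derivation:
Let h_i = expected steps to first reach s_5 from state i.
Boundary: h_s_5 = 0.
First-step equations for the other states:
  h_s_1 = 1 + 1/5*h_s_1 + 3/10*h_s_2 + 1/5*h_s_3 + 1/10*h_s_4 + 1/5*h_s_5
  h_s_2 = 1 + 1/5*h_s_1 + 1/10*h_s_2 + 2/5*h_s_3 + 1/10*h_s_4 + 1/5*h_s_5
  h_s_3 = 1 + 1/5*h_s_1 + 1/5*h_s_2 + 1/10*h_s_3 + 3/10*h_s_4 + 1/5*h_s_5
  h_s_4 = 1 + 1/10*h_s_1 + 1/10*h_s_2 + 1/10*h_s_3 + 3/5*h_s_4 + 1/10*h_s_5

Substituting h_s_5 = 0 and rearranging gives the linear system (I - Q) h = 1:
  [4/5, -3/10, -1/5, -1/10] . (h_s_1, h_s_2, h_s_3, h_s_4) = 1
  [-1/5, 9/10, -2/5, -1/10] . (h_s_1, h_s_2, h_s_3, h_s_4) = 1
  [-1/5, -1/5, 9/10, -3/10] . (h_s_1, h_s_2, h_s_3, h_s_4) = 1
  [-1/10, -1/10, -1/10, 2/5] . (h_s_1, h_s_2, h_s_3, h_s_4) = 1

Solving yields:
  h_s_1 = 702/121
  h_s_2 = 706/121
  h_s_3 = 6
  h_s_4 = 76/11

Starting state is s_3, so the expected hitting time is h_s_3 = 6.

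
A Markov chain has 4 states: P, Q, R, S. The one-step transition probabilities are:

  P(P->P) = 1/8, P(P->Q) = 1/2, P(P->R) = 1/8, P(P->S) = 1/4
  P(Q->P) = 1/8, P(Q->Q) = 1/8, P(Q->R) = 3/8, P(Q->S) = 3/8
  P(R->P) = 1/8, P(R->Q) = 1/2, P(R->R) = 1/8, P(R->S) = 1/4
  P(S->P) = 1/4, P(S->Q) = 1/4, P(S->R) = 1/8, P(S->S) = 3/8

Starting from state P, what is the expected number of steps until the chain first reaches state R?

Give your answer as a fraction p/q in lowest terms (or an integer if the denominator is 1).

Answer: 632/127

Derivation:
Let h_i = expected steps to first reach R from state i.
Boundary: h_R = 0.
First-step equations for the other states:
  h_P = 1 + 1/8*h_P + 1/2*h_Q + 1/8*h_R + 1/4*h_S
  h_Q = 1 + 1/8*h_P + 1/8*h_Q + 3/8*h_R + 3/8*h_S
  h_S = 1 + 1/4*h_P + 1/4*h_Q + 1/8*h_R + 3/8*h_S

Substituting h_R = 0 and rearranging gives the linear system (I - Q) h = 1:
  [7/8, -1/2, -1/4] . (h_P, h_Q, h_S) = 1
  [-1/8, 7/8, -3/8] . (h_P, h_Q, h_S) = 1
  [-1/4, -1/4, 5/8] . (h_P, h_Q, h_S) = 1

Solving yields:
  h_P = 632/127
  h_Q = 520/127
  h_S = 664/127

Starting state is P, so the expected hitting time is h_P = 632/127.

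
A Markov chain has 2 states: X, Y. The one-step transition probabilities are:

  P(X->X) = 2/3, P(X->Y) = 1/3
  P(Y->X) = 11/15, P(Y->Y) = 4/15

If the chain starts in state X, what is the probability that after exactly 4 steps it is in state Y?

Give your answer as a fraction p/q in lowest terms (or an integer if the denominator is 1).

Computing P^4 by repeated multiplication:
P^1 =
  X: [2/3, 1/3]
  Y: [11/15, 4/15]
P^2 =
  X: [31/45, 14/45]
  Y: [154/225, 71/225]
P^3 =
  X: [464/675, 211/675]
  Y: [2321/3375, 1054/3375]
P^4 =
  X: [6961/10125, 3164/10125]
  Y: [34804/50625, 15821/50625]

(P^4)[X -> Y] = 3164/10125

Answer: 3164/10125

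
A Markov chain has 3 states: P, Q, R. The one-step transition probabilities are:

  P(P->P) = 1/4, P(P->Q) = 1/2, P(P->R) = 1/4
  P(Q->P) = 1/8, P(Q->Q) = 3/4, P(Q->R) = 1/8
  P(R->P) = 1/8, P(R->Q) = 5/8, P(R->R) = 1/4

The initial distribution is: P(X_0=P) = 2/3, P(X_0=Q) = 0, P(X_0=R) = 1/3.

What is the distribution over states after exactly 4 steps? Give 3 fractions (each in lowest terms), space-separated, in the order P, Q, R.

Answer: 1757/12288 4259/6144 671/4096

Derivation:
Propagating the distribution step by step (d_{t+1} = d_t * P):
d_0 = (P=2/3, Q=0, R=1/3)
  d_1[P] = 2/3*1/4 + 0*1/8 + 1/3*1/8 = 5/24
  d_1[Q] = 2/3*1/2 + 0*3/4 + 1/3*5/8 = 13/24
  d_1[R] = 2/3*1/4 + 0*1/8 + 1/3*1/4 = 1/4
d_1 = (P=5/24, Q=13/24, R=1/4)
  d_2[P] = 5/24*1/4 + 13/24*1/8 + 1/4*1/8 = 29/192
  d_2[Q] = 5/24*1/2 + 13/24*3/4 + 1/4*5/8 = 2/3
  d_2[R] = 5/24*1/4 + 13/24*1/8 + 1/4*1/4 = 35/192
d_2 = (P=29/192, Q=2/3, R=35/192)
  d_3[P] = 29/192*1/4 + 2/3*1/8 + 35/192*1/8 = 221/1536
  d_3[Q] = 29/192*1/2 + 2/3*3/4 + 35/192*5/8 = 353/512
  d_3[R] = 29/192*1/4 + 2/3*1/8 + 35/192*1/4 = 1/6
d_3 = (P=221/1536, Q=353/512, R=1/6)
  d_4[P] = 221/1536*1/4 + 353/512*1/8 + 1/6*1/8 = 1757/12288
  d_4[Q] = 221/1536*1/2 + 353/512*3/4 + 1/6*5/8 = 4259/6144
  d_4[R] = 221/1536*1/4 + 353/512*1/8 + 1/6*1/4 = 671/4096
d_4 = (P=1757/12288, Q=4259/6144, R=671/4096)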